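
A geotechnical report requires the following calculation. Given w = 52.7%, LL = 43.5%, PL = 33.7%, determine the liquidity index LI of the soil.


First compute the plasticity index:
PI = LL - PL = 43.5 - 33.7 = 9.8
Then compute the liquidity index:
LI = (w - PL) / PI
LI = (52.7 - 33.7) / 9.8
LI = 1.939


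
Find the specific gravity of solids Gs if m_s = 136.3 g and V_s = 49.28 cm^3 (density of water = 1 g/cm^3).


Result: 2.766

Derivation:
Using Gs = m_s / (V_s * rho_w)
Since rho_w = 1 g/cm^3:
Gs = 136.3 / 49.28
Gs = 2.766


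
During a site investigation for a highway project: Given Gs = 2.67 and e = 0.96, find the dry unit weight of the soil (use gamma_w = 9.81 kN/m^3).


Using gamma_d = Gs * gamma_w / (1 + e)
gamma_d = 2.67 * 9.81 / (1 + 0.96)
gamma_d = 2.67 * 9.81 / 1.96
gamma_d = 13.364 kN/m^3


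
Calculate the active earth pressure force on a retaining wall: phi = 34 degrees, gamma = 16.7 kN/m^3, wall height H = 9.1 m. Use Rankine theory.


Result: 195.49 kN/m

Derivation:
Compute active earth pressure coefficient:
Ka = tan^2(45 - phi/2) = tan^2(28.0) = 0.282715
Compute active force:
Pa = 0.5 * Ka * gamma * H^2
Pa = 0.5 * 0.282715 * 16.7 * 9.1^2
Pa = 195.49 kN/m


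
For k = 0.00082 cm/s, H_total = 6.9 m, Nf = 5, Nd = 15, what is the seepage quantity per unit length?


Convert k to m/s for unit consistency with H:
k = 0.00082 cm/s = 0.00082 / 100 m/s = 8.2e-06 m/s
Using q = k * H * Nf / Nd
Nf / Nd = 5 / 15 = 0.3333
q = 8.2e-06 * 6.9 * 0.3333
q = 1.886e-05 m^3/s per m


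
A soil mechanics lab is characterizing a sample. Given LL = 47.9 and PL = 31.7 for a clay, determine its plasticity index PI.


Result: 16.2

Derivation:
Using PI = LL - PL
PI = 47.9 - 31.7
PI = 16.2


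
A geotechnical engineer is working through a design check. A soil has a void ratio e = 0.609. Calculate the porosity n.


Using the relation n = e / (1 + e)
n = 0.609 / (1 + 0.609)
n = 0.609 / 1.609
n = 0.3785


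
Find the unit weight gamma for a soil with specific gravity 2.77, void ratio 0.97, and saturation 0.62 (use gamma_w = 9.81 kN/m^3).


Result: 16.789 kN/m^3

Derivation:
Using gamma = gamma_w * (Gs + S*e) / (1 + e)
Numerator: Gs + S*e = 2.77 + 0.62*0.97 = 3.3714
Denominator: 1 + e = 1 + 0.97 = 1.97
gamma = 9.81 * 3.3714 / 1.97
gamma = 16.789 kN/m^3


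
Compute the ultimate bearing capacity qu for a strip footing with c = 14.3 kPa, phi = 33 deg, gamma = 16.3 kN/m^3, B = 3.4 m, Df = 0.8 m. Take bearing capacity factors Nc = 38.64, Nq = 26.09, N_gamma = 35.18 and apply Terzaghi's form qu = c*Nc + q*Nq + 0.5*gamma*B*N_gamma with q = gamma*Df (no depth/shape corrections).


Compute qu = c*Nc + gamma*Df*Nq + 0.5*gamma*B*N_gamma
Term 1: 14.3 * 38.64 = 552.552
Term 2: 16.3 * 0.8 * 26.09 = 340.2136
Term 3: 0.5 * 16.3 * 3.4 * 35.18 = 974.8378
qu = 552.552 + 340.2136 + 974.8378
qu = 1867.6 kPa


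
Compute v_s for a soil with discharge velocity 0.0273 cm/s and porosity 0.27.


Result: 0.10111 cm/s

Derivation:
Using v_s = v_d / n
v_s = 0.0273 / 0.27
v_s = 0.10111 cm/s


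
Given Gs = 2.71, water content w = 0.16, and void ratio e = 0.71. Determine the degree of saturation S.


Using S = Gs * w / e
S = 2.71 * 0.16 / 0.71
S = 0.6107


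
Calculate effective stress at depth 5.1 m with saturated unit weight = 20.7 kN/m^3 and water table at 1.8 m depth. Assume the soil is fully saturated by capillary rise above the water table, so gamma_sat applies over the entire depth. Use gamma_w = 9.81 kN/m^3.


Total stress = gamma_sat * depth
sigma = 20.7 * 5.1 = 105.57 kPa
Pore water pressure u = gamma_w * (depth - d_wt)
u = 9.81 * (5.1 - 1.8) = 32.373 kPa
Effective stress = sigma - u
sigma' = 105.57 - 32.373 = 73.2 kPa


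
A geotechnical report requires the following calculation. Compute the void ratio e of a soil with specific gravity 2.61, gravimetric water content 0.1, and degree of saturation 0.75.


Using the relation e = Gs * w / S
e = 2.61 * 0.1 / 0.75
e = 0.348


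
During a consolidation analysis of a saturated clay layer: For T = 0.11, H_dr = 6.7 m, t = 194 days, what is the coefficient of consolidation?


Result: 0.02545 m^2/day

Derivation:
Using cv = T * H_dr^2 / t
H_dr^2 = 6.7^2 = 44.89
cv = 0.11 * 44.89 / 194
cv = 0.02545 m^2/day


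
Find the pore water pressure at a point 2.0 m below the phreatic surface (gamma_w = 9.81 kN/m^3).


Using u = gamma_w * h_w
u = 9.81 * 2.0
u = 19.62 kPa


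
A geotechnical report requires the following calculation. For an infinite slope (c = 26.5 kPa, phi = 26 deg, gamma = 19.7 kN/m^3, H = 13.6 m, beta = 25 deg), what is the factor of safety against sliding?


Using Fs = c / (gamma*H*sin(beta)*cos(beta)) + tan(phi)/tan(beta)
Cohesion contribution = 26.5 / (19.7*13.6*sin(25)*cos(25))
Cohesion contribution = 0.258236
Friction contribution = tan(26)/tan(25) = 1.04595
Fs = 0.258236 + 1.04595
Fs = 1.304


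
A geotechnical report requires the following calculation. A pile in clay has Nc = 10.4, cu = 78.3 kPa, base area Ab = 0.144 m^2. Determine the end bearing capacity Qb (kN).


Result: 117.26 kN

Derivation:
Using Qb = Nc * cu * Ab
Qb = 10.4 * 78.3 * 0.144
Qb = 117.26 kN


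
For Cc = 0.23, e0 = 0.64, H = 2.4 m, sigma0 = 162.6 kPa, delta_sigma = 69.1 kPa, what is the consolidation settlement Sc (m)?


Result: 0.0518 m

Derivation:
Using Sc = Cc * H / (1 + e0) * log10((sigma0 + delta_sigma) / sigma0)
Stress ratio = (162.6 + 69.1) / 162.6 = 1.42497
log10(1.42497) = 0.153805
Cc * H / (1 + e0) = 0.23 * 2.4 / (1 + 0.64) = 0.336585
Sc = 0.336585 * 0.153805
Sc = 0.0518 m


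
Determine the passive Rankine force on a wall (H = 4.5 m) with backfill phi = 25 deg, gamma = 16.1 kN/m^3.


Compute passive earth pressure coefficient:
Kp = tan^2(45 + phi/2) = tan^2(57.5) = 2.463913
Compute passive force:
Pp = 0.5 * Kp * gamma * H^2
Pp = 0.5 * 2.463913 * 16.1 * 4.5^2
Pp = 401.65 kN/m


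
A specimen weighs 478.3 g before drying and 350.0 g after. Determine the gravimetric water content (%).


Result: 36.66 %

Derivation:
Using w = (m_wet - m_dry) / m_dry * 100
m_wet - m_dry = 478.3 - 350.0 = 128.3 g
w = 128.3 / 350.0 * 100
w = 36.66 %


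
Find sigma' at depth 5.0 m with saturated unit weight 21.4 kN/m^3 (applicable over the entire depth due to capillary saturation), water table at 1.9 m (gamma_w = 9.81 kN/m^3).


Result: 76.59 kPa

Derivation:
Total stress = gamma_sat * depth
sigma = 21.4 * 5.0 = 107.0 kPa
Pore water pressure u = gamma_w * (depth - d_wt)
u = 9.81 * (5.0 - 1.9) = 30.411 kPa
Effective stress = sigma - u
sigma' = 107.0 - 30.411 = 76.59 kPa


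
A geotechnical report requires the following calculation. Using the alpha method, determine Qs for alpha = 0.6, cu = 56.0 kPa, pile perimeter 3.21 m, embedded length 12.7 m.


Using Qs = alpha * cu * perimeter * L
Qs = 0.6 * 56.0 * 3.21 * 12.7
Qs = 1369.77 kN


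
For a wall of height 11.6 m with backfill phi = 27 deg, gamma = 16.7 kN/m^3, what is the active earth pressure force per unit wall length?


Result: 421.93 kN/m

Derivation:
Compute active earth pressure coefficient:
Ka = tan^2(45 - phi/2) = tan^2(31.5) = 0.375525
Compute active force:
Pa = 0.5 * Ka * gamma * H^2
Pa = 0.5 * 0.375525 * 16.7 * 11.6^2
Pa = 421.93 kN/m


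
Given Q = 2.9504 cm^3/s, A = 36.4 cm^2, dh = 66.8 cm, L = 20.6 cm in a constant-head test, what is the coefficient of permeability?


Compute hydraulic gradient:
i = dh / L = 66.8 / 20.6 = 3.24272
Then apply Darcy's law:
k = Q / (A * i)
k = 2.9504 / (36.4 * 3.24272)
k = 2.9504 / 118.035
k = 0.024996 cm/s


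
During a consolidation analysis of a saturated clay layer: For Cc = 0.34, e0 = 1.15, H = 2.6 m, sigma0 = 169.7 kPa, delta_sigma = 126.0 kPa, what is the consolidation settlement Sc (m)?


Using Sc = Cc * H / (1 + e0) * log10((sigma0 + delta_sigma) / sigma0)
Stress ratio = (169.7 + 126.0) / 169.7 = 1.74249
log10(1.74249) = 0.241169
Cc * H / (1 + e0) = 0.34 * 2.6 / (1 + 1.15) = 0.411163
Sc = 0.411163 * 0.241169
Sc = 0.0992 m


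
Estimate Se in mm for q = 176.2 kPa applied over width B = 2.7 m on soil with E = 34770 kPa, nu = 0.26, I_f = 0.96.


Using Se = q * B * (1 - nu^2) * I_f / E
1 - nu^2 = 1 - 0.26^2 = 0.9324
Se = 176.2 * 2.7 * 0.9324 * 0.96 / 34770
Se = 0.012247 m
Convert to mm: Se = 0.012247 * 1000 = 12.247 mm


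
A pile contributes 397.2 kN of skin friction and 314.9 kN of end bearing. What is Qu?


Result: 712.1 kN

Derivation:
Using Qu = Qf + Qb
Qu = 397.2 + 314.9
Qu = 712.1 kN


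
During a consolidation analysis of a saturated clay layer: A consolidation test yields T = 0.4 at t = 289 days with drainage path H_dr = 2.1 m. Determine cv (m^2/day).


Result: 0.0061 m^2/day

Derivation:
Using cv = T * H_dr^2 / t
H_dr^2 = 2.1^2 = 4.41
cv = 0.4 * 4.41 / 289
cv = 0.0061 m^2/day


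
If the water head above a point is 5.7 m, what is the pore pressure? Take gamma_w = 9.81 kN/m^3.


Using u = gamma_w * h_w
u = 9.81 * 5.7
u = 55.92 kPa


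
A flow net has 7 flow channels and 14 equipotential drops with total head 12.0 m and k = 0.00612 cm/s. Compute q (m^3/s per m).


Convert k to m/s for unit consistency with H:
k = 0.00612 cm/s = 0.00612 / 100 m/s = 6.12e-05 m/s
Using q = k * H * Nf / Nd
Nf / Nd = 7 / 14 = 0.5
q = 6.12e-05 * 12.0 * 0.5
q = 0.0003672 m^3/s per m


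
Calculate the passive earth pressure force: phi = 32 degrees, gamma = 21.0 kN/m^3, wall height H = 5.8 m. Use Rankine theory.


Result: 1149.59 kN/m

Derivation:
Compute passive earth pressure coefficient:
Kp = tan^2(45 + phi/2) = tan^2(61.0) = 3.254588
Compute passive force:
Pp = 0.5 * Kp * gamma * H^2
Pp = 0.5 * 3.254588 * 21.0 * 5.8^2
Pp = 1149.59 kN/m


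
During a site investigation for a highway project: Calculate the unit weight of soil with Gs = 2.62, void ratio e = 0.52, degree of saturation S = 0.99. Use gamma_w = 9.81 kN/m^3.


Result: 20.232 kN/m^3

Derivation:
Using gamma = gamma_w * (Gs + S*e) / (1 + e)
Numerator: Gs + S*e = 2.62 + 0.99*0.52 = 3.1348
Denominator: 1 + e = 1 + 0.52 = 1.52
gamma = 9.81 * 3.1348 / 1.52
gamma = 20.232 kN/m^3


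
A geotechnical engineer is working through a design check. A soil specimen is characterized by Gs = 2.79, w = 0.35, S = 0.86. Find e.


Using the relation e = Gs * w / S
e = 2.79 * 0.35 / 0.86
e = 1.1355


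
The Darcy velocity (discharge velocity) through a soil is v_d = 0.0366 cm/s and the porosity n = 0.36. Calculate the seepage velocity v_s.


Using v_s = v_d / n
v_s = 0.0366 / 0.36
v_s = 0.10167 cm/s


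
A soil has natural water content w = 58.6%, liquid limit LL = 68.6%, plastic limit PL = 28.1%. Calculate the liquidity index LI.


First compute the plasticity index:
PI = LL - PL = 68.6 - 28.1 = 40.5
Then compute the liquidity index:
LI = (w - PL) / PI
LI = (58.6 - 28.1) / 40.5
LI = 0.753


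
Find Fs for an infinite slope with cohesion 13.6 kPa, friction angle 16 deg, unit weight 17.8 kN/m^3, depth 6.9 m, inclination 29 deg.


Result: 0.778

Derivation:
Using Fs = c / (gamma*H*sin(beta)*cos(beta)) + tan(phi)/tan(beta)
Cohesion contribution = 13.6 / (17.8*6.9*sin(29)*cos(29))
Cohesion contribution = 0.261144
Friction contribution = tan(16)/tan(29) = 0.517302
Fs = 0.261144 + 0.517302
Fs = 0.778


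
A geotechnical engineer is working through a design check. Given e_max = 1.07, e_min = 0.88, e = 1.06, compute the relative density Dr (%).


Using Dr = (e_max - e) / (e_max - e_min) * 100
e_max - e = 1.07 - 1.06 = 0.01
e_max - e_min = 1.07 - 0.88 = 0.19
Dr = 0.01 / 0.19 * 100
Dr = 5.26 %


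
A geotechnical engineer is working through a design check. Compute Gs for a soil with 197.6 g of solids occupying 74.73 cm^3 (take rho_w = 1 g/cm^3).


Using Gs = m_s / (V_s * rho_w)
Since rho_w = 1 g/cm^3:
Gs = 197.6 / 74.73
Gs = 2.644


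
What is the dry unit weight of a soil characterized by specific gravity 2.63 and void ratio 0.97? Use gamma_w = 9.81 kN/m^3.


Using gamma_d = Gs * gamma_w / (1 + e)
gamma_d = 2.63 * 9.81 / (1 + 0.97)
gamma_d = 2.63 * 9.81 / 1.97
gamma_d = 13.097 kN/m^3


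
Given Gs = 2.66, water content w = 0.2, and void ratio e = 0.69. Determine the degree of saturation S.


Using S = Gs * w / e
S = 2.66 * 0.2 / 0.69
S = 0.771


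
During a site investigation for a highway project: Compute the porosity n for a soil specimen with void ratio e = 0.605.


Using the relation n = e / (1 + e)
n = 0.605 / (1 + 0.605)
n = 0.605 / 1.605
n = 0.3769


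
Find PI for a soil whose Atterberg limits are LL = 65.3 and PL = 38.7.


Using PI = LL - PL
PI = 65.3 - 38.7
PI = 26.6


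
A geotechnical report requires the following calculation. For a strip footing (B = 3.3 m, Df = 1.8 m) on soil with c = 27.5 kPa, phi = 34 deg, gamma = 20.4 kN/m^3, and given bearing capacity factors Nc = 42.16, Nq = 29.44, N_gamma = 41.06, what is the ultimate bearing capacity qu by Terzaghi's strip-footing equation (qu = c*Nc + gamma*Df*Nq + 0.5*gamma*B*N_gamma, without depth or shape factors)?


Compute qu = c*Nc + gamma*Df*Nq + 0.5*gamma*B*N_gamma
Term 1: 27.5 * 42.16 = 1159.4
Term 2: 20.4 * 1.8 * 29.44 = 1081.0368
Term 3: 0.5 * 20.4 * 3.3 * 41.06 = 1382.0796
qu = 1159.4 + 1081.0368 + 1382.0796
qu = 3622.52 kPa


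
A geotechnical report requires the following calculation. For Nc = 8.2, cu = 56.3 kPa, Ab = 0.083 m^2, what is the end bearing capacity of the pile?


Using Qb = Nc * cu * Ab
Qb = 8.2 * 56.3 * 0.083
Qb = 38.32 kN


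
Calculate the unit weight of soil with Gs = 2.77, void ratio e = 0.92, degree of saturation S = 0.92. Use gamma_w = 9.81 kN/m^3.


Using gamma = gamma_w * (Gs + S*e) / (1 + e)
Numerator: Gs + S*e = 2.77 + 0.92*0.92 = 3.6164
Denominator: 1 + e = 1 + 0.92 = 1.92
gamma = 9.81 * 3.6164 / 1.92
gamma = 18.478 kN/m^3


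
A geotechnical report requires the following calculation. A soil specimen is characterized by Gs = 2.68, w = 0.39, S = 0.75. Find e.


Using the relation e = Gs * w / S
e = 2.68 * 0.39 / 0.75
e = 1.3936


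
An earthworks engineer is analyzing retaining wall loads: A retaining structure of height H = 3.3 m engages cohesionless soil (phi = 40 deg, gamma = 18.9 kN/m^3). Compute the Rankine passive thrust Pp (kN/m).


Compute passive earth pressure coefficient:
Kp = tan^2(45 + phi/2) = tan^2(65.0) = 4.59891
Compute passive force:
Pp = 0.5 * Kp * gamma * H^2
Pp = 0.5 * 4.59891 * 18.9 * 3.3^2
Pp = 473.28 kN/m


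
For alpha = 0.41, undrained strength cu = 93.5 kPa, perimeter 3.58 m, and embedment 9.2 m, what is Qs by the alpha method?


Result: 1262.6 kN

Derivation:
Using Qs = alpha * cu * perimeter * L
Qs = 0.41 * 93.5 * 3.58 * 9.2
Qs = 1262.6 kN


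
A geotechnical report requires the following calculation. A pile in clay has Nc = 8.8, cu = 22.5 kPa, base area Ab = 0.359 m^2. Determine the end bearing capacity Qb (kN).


Result: 71.08 kN

Derivation:
Using Qb = Nc * cu * Ab
Qb = 8.8 * 22.5 * 0.359
Qb = 71.08 kN


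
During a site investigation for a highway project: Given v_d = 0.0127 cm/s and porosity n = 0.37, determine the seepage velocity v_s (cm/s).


Result: 0.03432 cm/s

Derivation:
Using v_s = v_d / n
v_s = 0.0127 / 0.37
v_s = 0.03432 cm/s


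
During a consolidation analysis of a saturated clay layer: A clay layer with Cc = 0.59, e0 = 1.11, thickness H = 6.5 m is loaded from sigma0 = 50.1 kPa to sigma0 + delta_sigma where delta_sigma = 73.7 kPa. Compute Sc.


Using Sc = Cc * H / (1 + e0) * log10((sigma0 + delta_sigma) / sigma0)
Stress ratio = (50.1 + 73.7) / 50.1 = 2.47106
log10(2.47106) = 0.392883
Cc * H / (1 + e0) = 0.59 * 6.5 / (1 + 1.11) = 1.81754
Sc = 1.81754 * 0.392883
Sc = 0.7141 m


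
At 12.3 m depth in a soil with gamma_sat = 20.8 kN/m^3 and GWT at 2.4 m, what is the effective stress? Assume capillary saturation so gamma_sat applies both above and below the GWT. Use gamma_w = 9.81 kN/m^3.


Result: 158.72 kPa

Derivation:
Total stress = gamma_sat * depth
sigma = 20.8 * 12.3 = 255.84 kPa
Pore water pressure u = gamma_w * (depth - d_wt)
u = 9.81 * (12.3 - 2.4) = 97.119 kPa
Effective stress = sigma - u
sigma' = 255.84 - 97.119 = 158.72 kPa


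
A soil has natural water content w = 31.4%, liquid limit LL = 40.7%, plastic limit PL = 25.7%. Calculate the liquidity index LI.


Result: 0.38

Derivation:
First compute the plasticity index:
PI = LL - PL = 40.7 - 25.7 = 15.0
Then compute the liquidity index:
LI = (w - PL) / PI
LI = (31.4 - 25.7) / 15.0
LI = 0.38


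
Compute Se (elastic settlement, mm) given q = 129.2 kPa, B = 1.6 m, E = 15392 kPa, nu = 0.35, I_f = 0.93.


Using Se = q * B * (1 - nu^2) * I_f / E
1 - nu^2 = 1 - 0.35^2 = 0.8775
Se = 129.2 * 1.6 * 0.8775 * 0.93 / 15392
Se = 0.010960 m
Convert to mm: Se = 0.010960 * 1000 = 10.96 mm


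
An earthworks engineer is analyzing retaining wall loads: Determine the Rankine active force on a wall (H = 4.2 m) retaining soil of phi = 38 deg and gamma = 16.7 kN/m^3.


Result: 35.04 kN/m

Derivation:
Compute active earth pressure coefficient:
Ka = tan^2(45 - phi/2) = tan^2(26.0) = 0.237883
Compute active force:
Pa = 0.5 * Ka * gamma * H^2
Pa = 0.5 * 0.237883 * 16.7 * 4.2^2
Pa = 35.04 kN/m


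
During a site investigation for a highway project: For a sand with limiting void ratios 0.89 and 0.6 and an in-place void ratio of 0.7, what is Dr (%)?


Using Dr = (e_max - e) / (e_max - e_min) * 100
e_max - e = 0.89 - 0.7 = 0.19
e_max - e_min = 0.89 - 0.6 = 0.29
Dr = 0.19 / 0.29 * 100
Dr = 65.52 %


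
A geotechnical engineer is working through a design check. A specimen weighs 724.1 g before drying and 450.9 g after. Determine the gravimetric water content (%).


Using w = (m_wet - m_dry) / m_dry * 100
m_wet - m_dry = 724.1 - 450.9 = 273.2 g
w = 273.2 / 450.9 * 100
w = 60.59 %


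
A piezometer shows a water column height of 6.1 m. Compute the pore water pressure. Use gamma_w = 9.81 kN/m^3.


Using u = gamma_w * h_w
u = 9.81 * 6.1
u = 59.84 kPa


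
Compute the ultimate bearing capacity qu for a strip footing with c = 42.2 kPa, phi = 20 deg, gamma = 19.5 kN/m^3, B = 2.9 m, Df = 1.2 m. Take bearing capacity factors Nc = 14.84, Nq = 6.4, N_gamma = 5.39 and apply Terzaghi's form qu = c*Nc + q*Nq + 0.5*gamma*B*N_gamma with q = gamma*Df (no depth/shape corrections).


Result: 928.41 kPa

Derivation:
Compute qu = c*Nc + gamma*Df*Nq + 0.5*gamma*B*N_gamma
Term 1: 42.2 * 14.84 = 626.248
Term 2: 19.5 * 1.2 * 6.4 = 149.76
Term 3: 0.5 * 19.5 * 2.9 * 5.39 = 152.40225
qu = 626.248 + 149.76 + 152.40225
qu = 928.41 kPa


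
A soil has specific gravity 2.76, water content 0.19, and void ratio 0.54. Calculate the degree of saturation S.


Result: 0.9711

Derivation:
Using S = Gs * w / e
S = 2.76 * 0.19 / 0.54
S = 0.9711


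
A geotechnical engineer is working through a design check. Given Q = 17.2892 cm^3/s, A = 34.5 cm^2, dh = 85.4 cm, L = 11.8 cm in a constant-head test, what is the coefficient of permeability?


Result: 0.069244 cm/s

Derivation:
Compute hydraulic gradient:
i = dh / L = 85.4 / 11.8 = 7.23729
Then apply Darcy's law:
k = Q / (A * i)
k = 17.2892 / (34.5 * 7.23729)
k = 17.2892 / 249.686
k = 0.069244 cm/s


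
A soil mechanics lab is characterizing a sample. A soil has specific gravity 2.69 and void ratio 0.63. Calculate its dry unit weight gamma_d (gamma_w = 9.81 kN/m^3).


Result: 16.19 kN/m^3

Derivation:
Using gamma_d = Gs * gamma_w / (1 + e)
gamma_d = 2.69 * 9.81 / (1 + 0.63)
gamma_d = 2.69 * 9.81 / 1.63
gamma_d = 16.19 kN/m^3


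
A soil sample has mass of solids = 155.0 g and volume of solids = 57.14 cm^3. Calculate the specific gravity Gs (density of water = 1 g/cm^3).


Using Gs = m_s / (V_s * rho_w)
Since rho_w = 1 g/cm^3:
Gs = 155.0 / 57.14
Gs = 2.713


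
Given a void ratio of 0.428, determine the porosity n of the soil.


Using the relation n = e / (1 + e)
n = 0.428 / (1 + 0.428)
n = 0.428 / 1.428
n = 0.2997


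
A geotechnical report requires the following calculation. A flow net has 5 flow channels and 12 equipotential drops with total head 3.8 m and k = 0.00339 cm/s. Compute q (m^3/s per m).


Result: 5.367e-05 m^3/s per m

Derivation:
Convert k to m/s for unit consistency with H:
k = 0.00339 cm/s = 0.00339 / 100 m/s = 3.39e-05 m/s
Using q = k * H * Nf / Nd
Nf / Nd = 5 / 12 = 0.4167
q = 3.39e-05 * 3.8 * 0.4167
q = 5.367e-05 m^3/s per m


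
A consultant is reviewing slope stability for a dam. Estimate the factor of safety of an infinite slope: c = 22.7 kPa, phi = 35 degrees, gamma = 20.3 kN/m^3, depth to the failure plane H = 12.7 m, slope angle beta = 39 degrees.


Using Fs = c / (gamma*H*sin(beta)*cos(beta)) + tan(phi)/tan(beta)
Cohesion contribution = 22.7 / (20.3*12.7*sin(39)*cos(39))
Cohesion contribution = 0.180033
Friction contribution = tan(35)/tan(39) = 0.864684
Fs = 0.180033 + 0.864684
Fs = 1.045


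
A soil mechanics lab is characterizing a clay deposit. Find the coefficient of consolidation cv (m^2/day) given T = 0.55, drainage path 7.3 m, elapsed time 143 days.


Using cv = T * H_dr^2 / t
H_dr^2 = 7.3^2 = 53.29
cv = 0.55 * 53.29 / 143
cv = 0.20496 m^2/day


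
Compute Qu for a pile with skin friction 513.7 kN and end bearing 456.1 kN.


Result: 969.8 kN

Derivation:
Using Qu = Qf + Qb
Qu = 513.7 + 456.1
Qu = 969.8 kN


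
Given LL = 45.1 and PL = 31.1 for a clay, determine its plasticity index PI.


Using PI = LL - PL
PI = 45.1 - 31.1
PI = 14.0


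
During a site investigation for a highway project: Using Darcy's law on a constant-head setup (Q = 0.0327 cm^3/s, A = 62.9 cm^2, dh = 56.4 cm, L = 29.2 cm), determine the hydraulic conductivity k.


Compute hydraulic gradient:
i = dh / L = 56.4 / 29.2 = 1.93151
Then apply Darcy's law:
k = Q / (A * i)
k = 0.0327 / (62.9 * 1.93151)
k = 0.0327 / 121.492
k = 0.000269 cm/s


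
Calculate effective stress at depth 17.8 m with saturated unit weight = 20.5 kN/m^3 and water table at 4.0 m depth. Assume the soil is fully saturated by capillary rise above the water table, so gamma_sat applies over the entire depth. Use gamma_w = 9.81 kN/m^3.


Total stress = gamma_sat * depth
sigma = 20.5 * 17.8 = 364.9 kPa
Pore water pressure u = gamma_w * (depth - d_wt)
u = 9.81 * (17.8 - 4.0) = 135.378 kPa
Effective stress = sigma - u
sigma' = 364.9 - 135.378 = 229.52 kPa


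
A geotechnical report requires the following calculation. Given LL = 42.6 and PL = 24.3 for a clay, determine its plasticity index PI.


Using PI = LL - PL
PI = 42.6 - 24.3
PI = 18.3


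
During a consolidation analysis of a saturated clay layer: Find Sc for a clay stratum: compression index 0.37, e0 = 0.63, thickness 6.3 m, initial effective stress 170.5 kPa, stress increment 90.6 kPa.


Result: 0.2647 m

Derivation:
Using Sc = Cc * H / (1 + e0) * log10((sigma0 + delta_sigma) / sigma0)
Stress ratio = (170.5 + 90.6) / 170.5 = 1.53138
log10(1.53138) = 0.185082
Cc * H / (1 + e0) = 0.37 * 6.3 / (1 + 0.63) = 1.43006
Sc = 1.43006 * 0.185082
Sc = 0.2647 m


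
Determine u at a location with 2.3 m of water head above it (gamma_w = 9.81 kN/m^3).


Using u = gamma_w * h_w
u = 9.81 * 2.3
u = 22.56 kPa


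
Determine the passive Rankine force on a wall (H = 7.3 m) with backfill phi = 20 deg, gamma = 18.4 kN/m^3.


Result: 999.95 kN/m

Derivation:
Compute passive earth pressure coefficient:
Kp = tan^2(45 + phi/2) = tan^2(55.0) = 2.039607
Compute passive force:
Pp = 0.5 * Kp * gamma * H^2
Pp = 0.5 * 2.039607 * 18.4 * 7.3^2
Pp = 999.95 kN/m


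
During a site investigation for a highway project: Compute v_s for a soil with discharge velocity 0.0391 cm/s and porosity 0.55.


Result: 0.07109 cm/s

Derivation:
Using v_s = v_d / n
v_s = 0.0391 / 0.55
v_s = 0.07109 cm/s


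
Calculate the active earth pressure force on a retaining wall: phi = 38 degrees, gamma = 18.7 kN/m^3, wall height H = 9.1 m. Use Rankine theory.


Result: 184.19 kN/m

Derivation:
Compute active earth pressure coefficient:
Ka = tan^2(45 - phi/2) = tan^2(26.0) = 0.237883
Compute active force:
Pa = 0.5 * Ka * gamma * H^2
Pa = 0.5 * 0.237883 * 18.7 * 9.1^2
Pa = 184.19 kN/m


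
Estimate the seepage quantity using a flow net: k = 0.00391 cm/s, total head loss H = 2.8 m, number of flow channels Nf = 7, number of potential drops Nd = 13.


Convert k to m/s for unit consistency with H:
k = 0.00391 cm/s = 0.00391 / 100 m/s = 3.91e-05 m/s
Using q = k * H * Nf / Nd
Nf / Nd = 7 / 13 = 0.5385
q = 3.91e-05 * 2.8 * 0.5385
q = 5.895e-05 m^3/s per m


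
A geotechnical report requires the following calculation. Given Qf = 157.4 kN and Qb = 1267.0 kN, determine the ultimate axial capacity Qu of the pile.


Using Qu = Qf + Qb
Qu = 157.4 + 1267.0
Qu = 1424.4 kN


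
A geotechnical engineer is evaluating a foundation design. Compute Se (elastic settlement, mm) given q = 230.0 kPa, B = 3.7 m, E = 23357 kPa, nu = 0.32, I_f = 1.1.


Using Se = q * B * (1 - nu^2) * I_f / E
1 - nu^2 = 1 - 0.32^2 = 0.8976
Se = 230.0 * 3.7 * 0.8976 * 1.1 / 23357
Se = 0.035974 m
Convert to mm: Se = 0.035974 * 1000 = 35.974 mm


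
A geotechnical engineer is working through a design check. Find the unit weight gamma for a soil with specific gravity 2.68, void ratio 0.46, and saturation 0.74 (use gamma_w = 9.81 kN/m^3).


Result: 20.295 kN/m^3

Derivation:
Using gamma = gamma_w * (Gs + S*e) / (1 + e)
Numerator: Gs + S*e = 2.68 + 0.74*0.46 = 3.0204
Denominator: 1 + e = 1 + 0.46 = 1.46
gamma = 9.81 * 3.0204 / 1.46
gamma = 20.295 kN/m^3


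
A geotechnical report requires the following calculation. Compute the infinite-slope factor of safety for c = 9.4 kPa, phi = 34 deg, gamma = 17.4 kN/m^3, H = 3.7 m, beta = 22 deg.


Using Fs = c / (gamma*H*sin(beta)*cos(beta)) + tan(phi)/tan(beta)
Cohesion contribution = 9.4 / (17.4*3.7*sin(22)*cos(22))
Cohesion contribution = 0.420374
Friction contribution = tan(34)/tan(22) = 1.66947
Fs = 0.420374 + 1.66947
Fs = 2.09


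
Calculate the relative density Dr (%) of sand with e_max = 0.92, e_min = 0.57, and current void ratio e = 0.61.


Using Dr = (e_max - e) / (e_max - e_min) * 100
e_max - e = 0.92 - 0.61 = 0.31
e_max - e_min = 0.92 - 0.57 = 0.35
Dr = 0.31 / 0.35 * 100
Dr = 88.57 %


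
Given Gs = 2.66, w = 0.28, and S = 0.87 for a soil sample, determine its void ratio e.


Using the relation e = Gs * w / S
e = 2.66 * 0.28 / 0.87
e = 0.8561


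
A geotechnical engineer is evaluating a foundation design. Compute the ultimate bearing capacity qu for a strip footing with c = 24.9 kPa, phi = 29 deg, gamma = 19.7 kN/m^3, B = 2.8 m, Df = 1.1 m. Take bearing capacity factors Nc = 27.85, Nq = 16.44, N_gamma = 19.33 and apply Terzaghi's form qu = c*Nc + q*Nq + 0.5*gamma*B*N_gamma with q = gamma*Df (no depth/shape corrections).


Compute qu = c*Nc + gamma*Df*Nq + 0.5*gamma*B*N_gamma
Term 1: 24.9 * 27.85 = 693.465
Term 2: 19.7 * 1.1 * 16.44 = 356.2548
Term 3: 0.5 * 19.7 * 2.8 * 19.33 = 533.1214
qu = 693.465 + 356.2548 + 533.1214
qu = 1582.84 kPa


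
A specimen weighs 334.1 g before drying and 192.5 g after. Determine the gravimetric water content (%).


Result: 73.56 %

Derivation:
Using w = (m_wet - m_dry) / m_dry * 100
m_wet - m_dry = 334.1 - 192.5 = 141.6 g
w = 141.6 / 192.5 * 100
w = 73.56 %


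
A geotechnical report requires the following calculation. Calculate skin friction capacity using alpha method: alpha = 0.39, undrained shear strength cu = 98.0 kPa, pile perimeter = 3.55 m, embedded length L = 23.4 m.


Using Qs = alpha * cu * perimeter * L
Qs = 0.39 * 98.0 * 3.55 * 23.4
Qs = 3174.94 kN


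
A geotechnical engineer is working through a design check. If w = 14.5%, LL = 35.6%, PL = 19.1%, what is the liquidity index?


Result: -0.279

Derivation:
First compute the plasticity index:
PI = LL - PL = 35.6 - 19.1 = 16.5
Then compute the liquidity index:
LI = (w - PL) / PI
LI = (14.5 - 19.1) / 16.5
LI = -0.279


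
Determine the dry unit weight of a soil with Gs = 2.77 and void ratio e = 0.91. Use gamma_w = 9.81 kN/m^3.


Using gamma_d = Gs * gamma_w / (1 + e)
gamma_d = 2.77 * 9.81 / (1 + 0.91)
gamma_d = 2.77 * 9.81 / 1.91
gamma_d = 14.227 kN/m^3


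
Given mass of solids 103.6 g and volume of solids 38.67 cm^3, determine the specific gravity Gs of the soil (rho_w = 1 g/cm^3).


Using Gs = m_s / (V_s * rho_w)
Since rho_w = 1 g/cm^3:
Gs = 103.6 / 38.67
Gs = 2.679


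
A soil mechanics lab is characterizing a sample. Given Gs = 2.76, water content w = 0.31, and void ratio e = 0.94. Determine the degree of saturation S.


Using S = Gs * w / e
S = 2.76 * 0.31 / 0.94
S = 0.9102


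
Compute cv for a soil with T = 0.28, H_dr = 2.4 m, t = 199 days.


Result: 0.0081 m^2/day

Derivation:
Using cv = T * H_dr^2 / t
H_dr^2 = 2.4^2 = 5.76
cv = 0.28 * 5.76 / 199
cv = 0.0081 m^2/day


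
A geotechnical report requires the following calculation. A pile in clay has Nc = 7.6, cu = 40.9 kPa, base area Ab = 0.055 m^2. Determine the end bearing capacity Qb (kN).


Result: 17.1 kN

Derivation:
Using Qb = Nc * cu * Ab
Qb = 7.6 * 40.9 * 0.055
Qb = 17.1 kN


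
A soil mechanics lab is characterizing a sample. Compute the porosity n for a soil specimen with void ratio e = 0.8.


Result: 0.4444

Derivation:
Using the relation n = e / (1 + e)
n = 0.8 / (1 + 0.8)
n = 0.8 / 1.8
n = 0.4444


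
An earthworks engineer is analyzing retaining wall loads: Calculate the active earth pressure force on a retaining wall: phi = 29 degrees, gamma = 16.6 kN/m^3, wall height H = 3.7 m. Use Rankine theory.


Result: 39.43 kN/m

Derivation:
Compute active earth pressure coefficient:
Ka = tan^2(45 - phi/2) = tan^2(30.5) = 0.346974
Compute active force:
Pa = 0.5 * Ka * gamma * H^2
Pa = 0.5 * 0.346974 * 16.6 * 3.7^2
Pa = 39.43 kN/m


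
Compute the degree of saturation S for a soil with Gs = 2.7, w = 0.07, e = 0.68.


Using S = Gs * w / e
S = 2.7 * 0.07 / 0.68
S = 0.2779


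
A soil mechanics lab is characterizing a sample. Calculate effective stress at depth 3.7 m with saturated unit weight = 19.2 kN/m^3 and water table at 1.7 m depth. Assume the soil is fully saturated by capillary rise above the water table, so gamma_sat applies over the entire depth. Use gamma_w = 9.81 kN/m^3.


Total stress = gamma_sat * depth
sigma = 19.2 * 3.7 = 71.04 kPa
Pore water pressure u = gamma_w * (depth - d_wt)
u = 9.81 * (3.7 - 1.7) = 19.62 kPa
Effective stress = sigma - u
sigma' = 71.04 - 19.62 = 51.42 kPa


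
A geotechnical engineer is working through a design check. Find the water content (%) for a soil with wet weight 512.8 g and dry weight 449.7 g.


Result: 14.03 %

Derivation:
Using w = (m_wet - m_dry) / m_dry * 100
m_wet - m_dry = 512.8 - 449.7 = 63.1 g
w = 63.1 / 449.7 * 100
w = 14.03 %


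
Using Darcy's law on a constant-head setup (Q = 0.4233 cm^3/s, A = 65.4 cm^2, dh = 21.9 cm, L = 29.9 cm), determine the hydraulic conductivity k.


Compute hydraulic gradient:
i = dh / L = 21.9 / 29.9 = 0.732441
Then apply Darcy's law:
k = Q / (A * i)
k = 0.4233 / (65.4 * 0.732441)
k = 0.4233 / 47.9017
k = 0.008837 cm/s


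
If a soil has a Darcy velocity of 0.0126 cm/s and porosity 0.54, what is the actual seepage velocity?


Using v_s = v_d / n
v_s = 0.0126 / 0.54
v_s = 0.02333 cm/s


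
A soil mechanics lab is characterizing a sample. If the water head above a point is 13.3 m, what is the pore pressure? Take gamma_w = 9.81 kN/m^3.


Result: 130.47 kPa

Derivation:
Using u = gamma_w * h_w
u = 9.81 * 13.3
u = 130.47 kPa


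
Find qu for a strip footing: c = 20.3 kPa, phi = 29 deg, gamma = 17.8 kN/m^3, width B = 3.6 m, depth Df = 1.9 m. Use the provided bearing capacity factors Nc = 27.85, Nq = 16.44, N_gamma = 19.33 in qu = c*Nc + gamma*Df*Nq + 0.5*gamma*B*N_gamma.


Compute qu = c*Nc + gamma*Df*Nq + 0.5*gamma*B*N_gamma
Term 1: 20.3 * 27.85 = 565.355
Term 2: 17.8 * 1.9 * 16.44 = 556.0008
Term 3: 0.5 * 17.8 * 3.6 * 19.33 = 619.3332
qu = 565.355 + 556.0008 + 619.3332
qu = 1740.69 kPa


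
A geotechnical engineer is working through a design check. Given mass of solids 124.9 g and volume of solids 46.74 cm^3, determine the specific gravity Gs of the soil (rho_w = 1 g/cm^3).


Using Gs = m_s / (V_s * rho_w)
Since rho_w = 1 g/cm^3:
Gs = 124.9 / 46.74
Gs = 2.672


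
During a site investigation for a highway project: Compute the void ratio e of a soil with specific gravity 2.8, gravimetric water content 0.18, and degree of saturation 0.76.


Result: 0.6632

Derivation:
Using the relation e = Gs * w / S
e = 2.8 * 0.18 / 0.76
e = 0.6632


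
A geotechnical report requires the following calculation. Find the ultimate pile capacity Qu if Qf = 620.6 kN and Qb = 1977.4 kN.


Result: 2598.0 kN

Derivation:
Using Qu = Qf + Qb
Qu = 620.6 + 1977.4
Qu = 2598.0 kN


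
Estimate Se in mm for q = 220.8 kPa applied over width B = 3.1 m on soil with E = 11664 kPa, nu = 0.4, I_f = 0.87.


Using Se = q * B * (1 - nu^2) * I_f / E
1 - nu^2 = 1 - 0.4^2 = 0.84
Se = 220.8 * 3.1 * 0.84 * 0.87 / 11664
Se = 0.042886 m
Convert to mm: Se = 0.042886 * 1000 = 42.886 mm


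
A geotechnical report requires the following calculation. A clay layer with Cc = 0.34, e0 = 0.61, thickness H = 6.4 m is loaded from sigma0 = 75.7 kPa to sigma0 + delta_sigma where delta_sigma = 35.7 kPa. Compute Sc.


Using Sc = Cc * H / (1 + e0) * log10((sigma0 + delta_sigma) / sigma0)
Stress ratio = (75.7 + 35.7) / 75.7 = 1.4716
log10(1.4716) = 0.167789
Cc * H / (1 + e0) = 0.34 * 6.4 / (1 + 0.61) = 1.35155
Sc = 1.35155 * 0.167789
Sc = 0.2268 m


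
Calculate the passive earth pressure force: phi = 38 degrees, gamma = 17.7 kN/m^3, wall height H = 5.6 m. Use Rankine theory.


Result: 1166.69 kN/m

Derivation:
Compute passive earth pressure coefficient:
Kp = tan^2(45 + phi/2) = tan^2(64.0) = 4.203746
Compute passive force:
Pp = 0.5 * Kp * gamma * H^2
Pp = 0.5 * 4.203746 * 17.7 * 5.6^2
Pp = 1166.69 kN/m


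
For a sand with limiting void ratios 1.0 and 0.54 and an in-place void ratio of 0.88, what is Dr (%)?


Using Dr = (e_max - e) / (e_max - e_min) * 100
e_max - e = 1.0 - 0.88 = 0.12
e_max - e_min = 1.0 - 0.54 = 0.46
Dr = 0.12 / 0.46 * 100
Dr = 26.09 %


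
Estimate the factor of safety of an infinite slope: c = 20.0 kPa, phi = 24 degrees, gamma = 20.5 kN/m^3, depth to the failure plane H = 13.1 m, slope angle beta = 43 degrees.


Using Fs = c / (gamma*H*sin(beta)*cos(beta)) + tan(phi)/tan(beta)
Cohesion contribution = 20.0 / (20.5*13.1*sin(43)*cos(43))
Cohesion contribution = 0.149312
Friction contribution = tan(24)/tan(43) = 0.477449
Fs = 0.149312 + 0.477449
Fs = 0.627


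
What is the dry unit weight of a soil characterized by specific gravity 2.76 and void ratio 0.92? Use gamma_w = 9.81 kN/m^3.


Using gamma_d = Gs * gamma_w / (1 + e)
gamma_d = 2.76 * 9.81 / (1 + 0.92)
gamma_d = 2.76 * 9.81 / 1.92
gamma_d = 14.102 kN/m^3


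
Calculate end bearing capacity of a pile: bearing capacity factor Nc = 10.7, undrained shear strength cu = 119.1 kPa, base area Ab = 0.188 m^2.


Result: 239.58 kN

Derivation:
Using Qb = Nc * cu * Ab
Qb = 10.7 * 119.1 * 0.188
Qb = 239.58 kN


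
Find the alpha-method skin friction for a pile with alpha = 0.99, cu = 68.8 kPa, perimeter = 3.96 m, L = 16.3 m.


Result: 4396.49 kN

Derivation:
Using Qs = alpha * cu * perimeter * L
Qs = 0.99 * 68.8 * 3.96 * 16.3
Qs = 4396.49 kN


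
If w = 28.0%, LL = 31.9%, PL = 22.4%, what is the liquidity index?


First compute the plasticity index:
PI = LL - PL = 31.9 - 22.4 = 9.5
Then compute the liquidity index:
LI = (w - PL) / PI
LI = (28.0 - 22.4) / 9.5
LI = 0.589


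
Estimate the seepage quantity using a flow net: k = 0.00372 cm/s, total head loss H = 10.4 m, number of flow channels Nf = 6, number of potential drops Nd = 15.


Convert k to m/s for unit consistency with H:
k = 0.00372 cm/s = 0.00372 / 100 m/s = 3.72e-05 m/s
Using q = k * H * Nf / Nd
Nf / Nd = 6 / 15 = 0.4
q = 3.72e-05 * 10.4 * 0.4
q = 0.0001548 m^3/s per m


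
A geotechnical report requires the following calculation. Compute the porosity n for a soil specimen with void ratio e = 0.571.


Using the relation n = e / (1 + e)
n = 0.571 / (1 + 0.571)
n = 0.571 / 1.571
n = 0.3635


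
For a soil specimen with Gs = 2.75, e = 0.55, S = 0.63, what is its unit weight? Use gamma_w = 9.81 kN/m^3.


Result: 19.598 kN/m^3

Derivation:
Using gamma = gamma_w * (Gs + S*e) / (1 + e)
Numerator: Gs + S*e = 2.75 + 0.63*0.55 = 3.0965
Denominator: 1 + e = 1 + 0.55 = 1.55
gamma = 9.81 * 3.0965 / 1.55
gamma = 19.598 kN/m^3


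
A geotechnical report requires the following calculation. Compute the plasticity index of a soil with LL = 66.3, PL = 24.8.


Using PI = LL - PL
PI = 66.3 - 24.8
PI = 41.5


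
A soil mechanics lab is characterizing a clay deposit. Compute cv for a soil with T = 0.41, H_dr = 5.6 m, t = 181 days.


Using cv = T * H_dr^2 / t
H_dr^2 = 5.6^2 = 31.36
cv = 0.41 * 31.36 / 181
cv = 0.07104 m^2/day


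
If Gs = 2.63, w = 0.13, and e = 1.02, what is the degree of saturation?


Using S = Gs * w / e
S = 2.63 * 0.13 / 1.02
S = 0.3352


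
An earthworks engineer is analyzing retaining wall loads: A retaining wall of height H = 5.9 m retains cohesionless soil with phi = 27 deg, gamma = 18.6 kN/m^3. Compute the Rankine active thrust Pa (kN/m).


Compute active earth pressure coefficient:
Ka = tan^2(45 - phi/2) = tan^2(31.5) = 0.375525
Compute active force:
Pa = 0.5 * Ka * gamma * H^2
Pa = 0.5 * 0.375525 * 18.6 * 5.9^2
Pa = 121.57 kN/m


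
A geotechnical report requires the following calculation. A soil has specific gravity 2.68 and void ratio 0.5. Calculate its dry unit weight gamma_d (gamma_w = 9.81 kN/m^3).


Using gamma_d = Gs * gamma_w / (1 + e)
gamma_d = 2.68 * 9.81 / (1 + 0.5)
gamma_d = 2.68 * 9.81 / 1.5
gamma_d = 17.527 kN/m^3


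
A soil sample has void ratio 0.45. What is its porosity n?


Using the relation n = e / (1 + e)
n = 0.45 / (1 + 0.45)
n = 0.45 / 1.45
n = 0.3103


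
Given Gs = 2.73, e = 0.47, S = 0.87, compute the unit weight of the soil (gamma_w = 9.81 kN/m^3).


Result: 20.947 kN/m^3

Derivation:
Using gamma = gamma_w * (Gs + S*e) / (1 + e)
Numerator: Gs + S*e = 2.73 + 0.87*0.47 = 3.1389
Denominator: 1 + e = 1 + 0.47 = 1.47
gamma = 9.81 * 3.1389 / 1.47
gamma = 20.947 kN/m^3


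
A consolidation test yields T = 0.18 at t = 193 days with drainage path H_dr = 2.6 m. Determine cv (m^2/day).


Result: 0.0063 m^2/day

Derivation:
Using cv = T * H_dr^2 / t
H_dr^2 = 2.6^2 = 6.76
cv = 0.18 * 6.76 / 193
cv = 0.0063 m^2/day


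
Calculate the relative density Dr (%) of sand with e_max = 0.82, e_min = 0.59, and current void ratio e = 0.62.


Using Dr = (e_max - e) / (e_max - e_min) * 100
e_max - e = 0.82 - 0.62 = 0.2
e_max - e_min = 0.82 - 0.59 = 0.23
Dr = 0.2 / 0.23 * 100
Dr = 86.96 %


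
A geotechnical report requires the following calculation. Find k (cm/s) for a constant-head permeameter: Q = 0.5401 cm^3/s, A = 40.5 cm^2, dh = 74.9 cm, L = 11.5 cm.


Result: 0.002048 cm/s

Derivation:
Compute hydraulic gradient:
i = dh / L = 74.9 / 11.5 = 6.51304
Then apply Darcy's law:
k = Q / (A * i)
k = 0.5401 / (40.5 * 6.51304)
k = 0.5401 / 263.778
k = 0.002048 cm/s


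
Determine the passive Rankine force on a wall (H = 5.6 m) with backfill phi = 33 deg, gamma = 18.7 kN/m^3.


Compute passive earth pressure coefficient:
Kp = tan^2(45 + phi/2) = tan^2(61.5) = 3.39212
Compute passive force:
Pp = 0.5 * Kp * gamma * H^2
Pp = 0.5 * 3.39212 * 18.7 * 5.6^2
Pp = 994.62 kN/m


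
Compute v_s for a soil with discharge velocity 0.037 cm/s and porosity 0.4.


Result: 0.0925 cm/s

Derivation:
Using v_s = v_d / n
v_s = 0.037 / 0.4
v_s = 0.0925 cm/s


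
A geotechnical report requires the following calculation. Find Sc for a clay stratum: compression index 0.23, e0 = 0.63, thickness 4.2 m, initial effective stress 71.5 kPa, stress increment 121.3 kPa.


Using Sc = Cc * H / (1 + e0) * log10((sigma0 + delta_sigma) / sigma0)
Stress ratio = (71.5 + 121.3) / 71.5 = 2.6965
log10(2.6965) = 0.430801
Cc * H / (1 + e0) = 0.23 * 4.2 / (1 + 0.63) = 0.592638
Sc = 0.592638 * 0.430801
Sc = 0.2553 m


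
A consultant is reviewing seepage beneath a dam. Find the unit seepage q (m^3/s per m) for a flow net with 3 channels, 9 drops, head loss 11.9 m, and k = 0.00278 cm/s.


Convert k to m/s for unit consistency with H:
k = 0.00278 cm/s = 0.00278 / 100 m/s = 2.78e-05 m/s
Using q = k * H * Nf / Nd
Nf / Nd = 3 / 9 = 0.3333
q = 2.78e-05 * 11.9 * 0.3333
q = 0.0001103 m^3/s per m
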